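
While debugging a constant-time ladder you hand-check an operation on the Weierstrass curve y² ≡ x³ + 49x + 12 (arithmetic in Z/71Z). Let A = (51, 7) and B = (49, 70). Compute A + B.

(51, 7) + (49, 70). λ = (70 - 7)/(49 - 51) ≡ 63/69 mod 71. 69⁻¹ ≡ 35 (mod 71), so λ ≡ 4.
  x = λ² - 51 - 49 = 16 - 100 ≡ 58; y = λ·(51 - 58) - 7 ≡ 36. → (58, 36)

(58, 36)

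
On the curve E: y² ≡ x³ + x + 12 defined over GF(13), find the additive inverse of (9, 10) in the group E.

-(9, 10) = (9, -10 mod 13) = (9, 3).

(9, 3)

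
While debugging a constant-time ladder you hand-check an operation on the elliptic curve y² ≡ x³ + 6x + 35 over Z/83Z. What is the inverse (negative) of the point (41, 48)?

-(41, 48) = (41, -48 mod 83) = (41, 35).

(41, 35)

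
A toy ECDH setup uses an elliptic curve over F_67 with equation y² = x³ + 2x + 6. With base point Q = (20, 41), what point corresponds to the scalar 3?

(1, 64)

Repeated addition: build up to 3Q.
2Q: tangent at (20, 41): λ = (3·20² + 2)/(2·41) ≡ 63/15. 15⁻¹ ≡ 9 (mod 67) since 15·9 = 135 ≡ 1, so λ ≡ 63·9 ≡ 31.
  x = λ² - 20 - 20 = 961 - 40 ≡ 50; y = λ·(20 - 50) - 41 ≡ 34. → (50, 34)
3Q: (50, 34) + (20, 41). λ = (41 - 34)/(20 - 50) ≡ 7/37 mod 67. 37⁻¹ ≡ 29 (mod 67), so λ ≡ 2.
  x = λ² - 50 - 20 = 4 - 70 ≡ 1; y = λ·(50 - 1) - 34 ≡ 64. → (1, 64)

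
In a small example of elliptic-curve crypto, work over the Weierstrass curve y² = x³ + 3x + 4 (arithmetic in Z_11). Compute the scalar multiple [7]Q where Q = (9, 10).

Double-and-add on 7 = (111)₂. Start with Q = (9, 10) for the leading 1-bit.
double: tangent at (9, 10): λ = (3·9² + 3)/(2·10) ≡ 4/9. 9⁻¹ ≡ 5 (mod 11) since 9·5 = 45 ≡ 1, so λ ≡ 4·5 ≡ 9.
  x = λ² - 9 - 9 = 81 - 18 ≡ 8; y = λ·(9 - 8) - 10 ≡ 10. → (8, 10)
add Q: (8, 10) + (9, 10). λ = (10 - 10)/(9 - 8) ≡ 0/1 mod 11. 1⁻¹ ≡ 1 (mod 11), so λ ≡ 0.
  x = λ² - 8 - 9 = 0 - 17 ≡ 5; y = λ·(8 - 5) - 10 ≡ 1. → (5, 1)
double: tangent at (5, 1): λ = (3·5² + 3)/(2·1) ≡ 1/2. 2⁻¹ ≡ 6 (mod 11), so λ ≡ 1·6 ≡ 6.
  x = λ² - 5 - 5 = 36 - 10 ≡ 4; y = λ·(5 - 4) - 1 ≡ 5. → (4, 5)
add Q: (4, 5) + (9, 10). λ = (10 - 5)/(9 - 4) ≡ 5/5 mod 11. 5⁻¹ ≡ 9 (mod 11), so λ ≡ 1.
  x = λ² - 4 - 9 = 1 - 13 ≡ 10; y = λ·(4 - 10) - 5 ≡ 0. → (10, 0)

(10, 0)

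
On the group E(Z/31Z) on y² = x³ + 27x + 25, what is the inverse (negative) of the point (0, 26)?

-(0, 26) = (0, -26 mod 31) = (0, 5).

(0, 5)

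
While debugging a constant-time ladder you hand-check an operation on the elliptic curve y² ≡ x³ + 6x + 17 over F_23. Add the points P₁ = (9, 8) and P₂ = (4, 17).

(9, 8) + (4, 17). λ = (17 - 8)/(4 - 9) ≡ 9/18 mod 23. 18⁻¹ ≡ 9 (mod 23) since 18·9 = 162 ≡ 1, so λ ≡ 12.
  x = λ² - 9 - 4 = 144 - 13 ≡ 16; y = λ·(9 - 16) - 8 ≡ 0. → (16, 0)

(16, 0)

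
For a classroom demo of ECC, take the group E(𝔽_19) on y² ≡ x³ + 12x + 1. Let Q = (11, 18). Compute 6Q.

Double-and-add on 6 = (110)₂. Start with Q = (11, 18) for the leading 1-bit.
double: tangent at (11, 18): λ = (3·11² + 12)/(2·18) ≡ 14/17. 17⁻¹ ≡ 9 (mod 19), so λ ≡ 14·9 ≡ 12.
  x = λ² - 11 - 11 = 144 - 22 ≡ 8; y = λ·(11 - 8) - 18 ≡ 18. → (8, 18)
add Q: (8, 18) + (11, 18). λ = (18 - 18)/(11 - 8) ≡ 0/3 mod 19. 3⁻¹ ≡ 13 (mod 19), so λ ≡ 0.
  x = λ² - 8 - 11 = 0 - 19 ≡ 0; y = λ·(8 - 0) - 18 ≡ 1. → (0, 1)
double: tangent at (0, 1): λ = (3·0² + 12)/(2·1) ≡ 12/2. 2⁻¹ ≡ 10 (mod 19), so λ ≡ 12·10 ≡ 6.
  x = λ² - 0 - 0 = 36 - 0 ≡ 17; y = λ·(0 - 17) - 1 ≡ 11. → (17, 11)

(17, 11)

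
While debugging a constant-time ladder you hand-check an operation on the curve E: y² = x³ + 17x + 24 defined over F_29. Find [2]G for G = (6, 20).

tangent at (6, 20): λ = (3·6² + 17)/(2·20) ≡ 9/11. 11⁻¹ ≡ 8 (mod 29), so λ ≡ 9·8 ≡ 14.
  x = λ² - 6 - 6 = 196 - 12 ≡ 10; y = λ·(6 - 10) - 20 ≡ 11. → (10, 11)

(10, 11)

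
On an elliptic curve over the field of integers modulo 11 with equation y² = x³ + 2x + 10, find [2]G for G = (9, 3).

tangent at (9, 3): λ = (3·9² + 2)/(2·3) ≡ 3/6. 6⁻¹ ≡ 2 (mod 11), so λ ≡ 3·2 ≡ 6.
  x = λ² - 9 - 9 = 36 - 18 ≡ 7; y = λ·(9 - 7) - 3 ≡ 9. → (7, 9)

(7, 9)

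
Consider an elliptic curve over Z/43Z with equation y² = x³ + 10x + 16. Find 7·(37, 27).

Write G = (37, 27).
Repeated addition: build up to 7G.
2G: tangent at (37, 27): λ = (3·37² + 10)/(2·27) ≡ 32/11. 11⁻¹ ≡ 4 (mod 43) since 11·4 = 44 ≡ 1, so λ ≡ 32·4 ≡ 42.
  x = λ² - 37 - 37 = 1764 - 74 ≡ 13; y = λ·(37 - 13) - 27 ≡ 35. → (13, 35)
3G: (13, 35) + (37, 27). λ = (27 - 35)/(37 - 13) ≡ 35/24 mod 43. 24⁻¹ ≡ 9 (mod 43) since 24·9 = 216 ≡ 1, so λ ≡ 14.
  x = λ² - 13 - 37 = 196 - 50 ≡ 17; y = λ·(13 - 17) - 35 ≡ 38. → (17, 38)
4G: (17, 38) + (37, 27). λ = (27 - 38)/(37 - 17) ≡ 32/20 mod 43. 20⁻¹ ≡ 28 (mod 43), so λ ≡ 36.
  x = λ² - 17 - 37 = 1296 - 54 ≡ 38; y = λ·(17 - 38) - 38 ≡ 23. → (38, 23)
5G: (38, 23) + (37, 27). λ = (27 - 23)/(37 - 38) ≡ 4/42 mod 43. 42⁻¹ ≡ 42 (mod 43), so λ ≡ 39.
  x = λ² - 38 - 37 = 1521 - 75 ≡ 27; y = λ·(38 - 27) - 23 ≡ 19. → (27, 19)
6G: (27, 19) + (37, 27). λ = (27 - 19)/(37 - 27) ≡ 8/10 mod 43. 10⁻¹ ≡ 13 (mod 43), so λ ≡ 18.
  x = λ² - 27 - 37 = 324 - 64 ≡ 2; y = λ·(27 - 2) - 19 ≡ 1. → (2, 1)
7G: (2, 1) + (37, 27). λ = (27 - 1)/(37 - 2) ≡ 26/35 mod 43. 35⁻¹ ≡ 16 (mod 43) since 35·16 = 560 ≡ 1, so λ ≡ 29.
  x = λ² - 2 - 37 = 841 - 39 ≡ 28; y = λ·(2 - 28) - 1 ≡ 19. → (28, 19)

(28, 19)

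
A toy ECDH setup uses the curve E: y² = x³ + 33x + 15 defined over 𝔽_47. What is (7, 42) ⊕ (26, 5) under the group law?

(23, 4)

(7, 42) + (26, 5). λ = (5 - 42)/(26 - 7) ≡ 10/19 mod 47. 19⁻¹ ≡ 5 (mod 47), so λ ≡ 3.
  x = λ² - 7 - 26 = 9 - 33 ≡ 23; y = λ·(7 - 23) - 42 ≡ 4. → (23, 4)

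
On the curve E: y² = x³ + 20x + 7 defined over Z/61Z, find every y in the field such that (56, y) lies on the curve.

x³ + 20x + 7 = 176743 ≡ 26 (mod 61).
26 is a non-residue mod 61; no y exists.

none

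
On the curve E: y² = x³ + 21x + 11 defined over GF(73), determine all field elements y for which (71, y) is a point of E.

x³ + 21x + 11 = 359413 ≡ 34 (mod 73).
34 is a non-residue mod 73; no y exists.

none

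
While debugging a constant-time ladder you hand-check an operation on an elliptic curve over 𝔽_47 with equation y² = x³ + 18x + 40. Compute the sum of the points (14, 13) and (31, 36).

(44, 10)

(14, 13) + (31, 36). λ = (36 - 13)/(31 - 14) ≡ 23/17 mod 47. 17⁻¹ ≡ 36 (mod 47), so λ ≡ 29.
  x = λ² - 14 - 31 = 841 - 45 ≡ 44; y = λ·(14 - 44) - 13 ≡ 10. → (44, 10)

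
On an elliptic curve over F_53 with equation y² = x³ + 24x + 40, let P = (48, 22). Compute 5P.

Double-and-add on 5 = (101)₂. Start with P = (48, 22) for the leading 1-bit.
double: tangent at (48, 22): λ = (3·48² + 24)/(2·22) ≡ 46/44. 44⁻¹ ≡ 47 (mod 53), so λ ≡ 46·47 ≡ 42.
  x = λ² - 48 - 48 = 1764 - 96 ≡ 25; y = λ·(48 - 25) - 22 ≡ 43. → (25, 43)
double: tangent at (25, 43): λ = (3·25² + 24)/(2·43) ≡ 44/33. 33⁻¹ ≡ 45 (mod 53), so λ ≡ 44·45 ≡ 19.
  x = λ² - 25 - 25 = 361 - 50 ≡ 46; y = λ·(25 - 46) - 43 ≡ 35. → (46, 35)
add P: (46, 35) + (48, 22). λ = (22 - 35)/(48 - 46) ≡ 40/2 mod 53. 2⁻¹ ≡ 27 (mod 53) since 2·27 = 54 ≡ 1, so λ ≡ 20.
  x = λ² - 46 - 48 = 400 - 94 ≡ 41; y = λ·(46 - 41) - 35 ≡ 12. → (41, 12)

(41, 12)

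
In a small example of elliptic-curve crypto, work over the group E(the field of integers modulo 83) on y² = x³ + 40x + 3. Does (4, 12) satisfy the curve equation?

y² = 12² ≡ 61; x³ + 40x + 3 = 227 ≡ 61 (mod 83). 61 = 61.

yes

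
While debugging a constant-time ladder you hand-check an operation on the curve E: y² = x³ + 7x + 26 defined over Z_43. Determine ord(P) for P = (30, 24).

11

2P: tangent at (30, 24): λ = (3·30² + 7)/(2·24) ≡ 41/5. 5⁻¹ ≡ 26 (mod 43), so λ ≡ 41·26 ≡ 34.
  x = λ² - 30 - 30 = 1156 - 60 ≡ 21; y = λ·(30 - 21) - 24 ≡ 24. → (21, 24)
3P: (21, 24) + (30, 24). λ = (24 - 24)/(30 - 21) ≡ 0/9 mod 43. 9⁻¹ ≡ 24 (mod 43), so λ ≡ 0.
  x = λ² - 21 - 30 = 0 - 51 ≡ 35; y = λ·(21 - 35) - 24 ≡ 19. → (35, 19)
4P: (35, 19) + (30, 24). λ = (24 - 19)/(30 - 35) ≡ 5/38 mod 43. 38⁻¹ ≡ 17 (mod 43) since 38·17 = 646 ≡ 1, so λ ≡ 42.
  x = λ² - 35 - 30 = 1764 - 65 ≡ 22; y = λ·(35 - 22) - 19 ≡ 11. → (22, 11)
5P: (22, 11) + (30, 24). λ = (24 - 11)/(30 - 22) ≡ 13/8 mod 43. 8⁻¹ ≡ 27 (mod 43) since 8·27 = 216 ≡ 1, so λ ≡ 7.
  x = λ² - 22 - 30 = 49 - 52 ≡ 40; y = λ·(22 - 40) - 11 ≡ 35. → (40, 35)
6P: (40, 35) + (30, 24). λ = (24 - 35)/(30 - 40) ≡ 32/33 mod 43. 33⁻¹ ≡ 30 (mod 43) since 33·30 = 990 ≡ 1, so λ ≡ 14.
  x = λ² - 40 - 30 = 196 - 70 ≡ 40; y = λ·(40 - 40) - 35 ≡ 8. → (40, 8)
7P: (40, 8) + (30, 24). λ = (24 - 8)/(30 - 40) ≡ 16/33 mod 43. 33⁻¹ ≡ 30 (mod 43), so λ ≡ 7.
  x = λ² - 40 - 30 = 49 - 70 ≡ 22; y = λ·(40 - 22) - 8 ≡ 32. → (22, 32)
8P: (22, 32) + (30, 24). λ = (24 - 32)/(30 - 22) ≡ 35/8 mod 43. 8⁻¹ ≡ 27 (mod 43), so λ ≡ 42.
  x = λ² - 22 - 30 = 1764 - 52 ≡ 35; y = λ·(22 - 35) - 32 ≡ 24. → (35, 24)
9P: (35, 24) + (30, 24). λ = (24 - 24)/(30 - 35) ≡ 0/38 mod 43. 38⁻¹ ≡ 17 (mod 43), so λ ≡ 0.
  x = λ² - 35 - 30 = 0 - 65 ≡ 21; y = λ·(35 - 21) - 24 ≡ 19. → (21, 19)
10P: (21, 19) + (30, 24). λ = (24 - 19)/(30 - 21) ≡ 5/9 mod 43. 9⁻¹ ≡ 24 (mod 43), so λ ≡ 34.
  x = λ² - 21 - 30 = 1156 - 51 ≡ 30; y = λ·(21 - 30) - 19 ≡ 19. → (30, 19)
11P: (30, 19) + (30, 24): same x and y₁ ≡ -y₂, so the sum is the point at infinity.
11P = the point at infinity, so the order is 11.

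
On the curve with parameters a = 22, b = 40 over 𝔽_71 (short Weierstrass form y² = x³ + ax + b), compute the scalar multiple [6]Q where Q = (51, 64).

(21, 6)

Double-and-add on 6 = (110)₂. Start with Q = (51, 64) for the leading 1-bit.
double: tangent at (51, 64): λ = (3·51² + 22)/(2·64) ≡ 15/57. 57⁻¹ ≡ 5 (mod 71), so λ ≡ 15·5 ≡ 4.
  x = λ² - 51 - 51 = 16 - 102 ≡ 56; y = λ·(51 - 56) - 64 ≡ 58. → (56, 58)
add Q: (56, 58) + (51, 64). λ = (64 - 58)/(51 - 56) ≡ 6/66 mod 71. 66⁻¹ ≡ 14 (mod 71) since 66·14 = 924 ≡ 1, so λ ≡ 13.
  x = λ² - 56 - 51 = 169 - 107 ≡ 62; y = λ·(56 - 62) - 58 ≡ 6. → (62, 6)
double: tangent at (62, 6): λ = (3·62² + 22)/(2·6) ≡ 52/12. 12⁻¹ ≡ 6 (mod 71), so λ ≡ 52·6 ≡ 28.
  x = λ² - 62 - 62 = 784 - 124 ≡ 21; y = λ·(62 - 21) - 6 ≡ 6. → (21, 6)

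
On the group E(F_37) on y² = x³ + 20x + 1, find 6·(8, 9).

(21, 32)

Write P = (8, 9).
Repeated addition: build up to 6P.
2P: tangent at (8, 9): λ = (3·8² + 20)/(2·9) ≡ 27/18. 18⁻¹ ≡ 35 (mod 37) since 18·35 = 630 ≡ 1, so λ ≡ 27·35 ≡ 20.
  x = λ² - 8 - 8 = 400 - 16 ≡ 14; y = λ·(8 - 14) - 9 ≡ 19. → (14, 19)
3P: (14, 19) + (8, 9). λ = (9 - 19)/(8 - 14) ≡ 27/31 mod 37. 31⁻¹ ≡ 6 (mod 37), so λ ≡ 14.
  x = λ² - 14 - 8 = 196 - 22 ≡ 26; y = λ·(14 - 26) - 19 ≡ 35. → (26, 35)
4P: (26, 35) + (8, 9). λ = (9 - 35)/(8 - 26) ≡ 11/19 mod 37. 19⁻¹ ≡ 2 (mod 37) since 19·2 = 38 ≡ 1, so λ ≡ 22.
  x = λ² - 26 - 8 = 484 - 34 ≡ 6; y = λ·(26 - 6) - 35 ≡ 35. → (6, 35)
5P: (6, 35) + (8, 9). λ = (9 - 35)/(8 - 6) ≡ 11/2 mod 37. 2⁻¹ ≡ 19 (mod 37), so λ ≡ 24.
  x = λ² - 6 - 8 = 576 - 14 ≡ 7; y = λ·(6 - 7) - 35 ≡ 15. → (7, 15)
6P: (7, 15) + (8, 9). λ = (9 - 15)/(8 - 7) ≡ 31/1 mod 37. 1⁻¹ ≡ 1 (mod 37) since 1·1 = 1 ≡ 1, so λ ≡ 31.
  x = λ² - 7 - 8 = 961 - 15 ≡ 21; y = λ·(7 - 21) - 15 ≡ 32. → (21, 32)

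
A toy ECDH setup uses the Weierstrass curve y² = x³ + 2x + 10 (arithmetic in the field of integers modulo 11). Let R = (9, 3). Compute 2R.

tangent at (9, 3): λ = (3·9² + 2)/(2·3) ≡ 3/6. 6⁻¹ ≡ 2 (mod 11) since 6·2 = 12 ≡ 1, so λ ≡ 3·2 ≡ 6.
  x = λ² - 9 - 9 = 36 - 18 ≡ 7; y = λ·(9 - 7) - 3 ≡ 9. → (7, 9)

(7, 9)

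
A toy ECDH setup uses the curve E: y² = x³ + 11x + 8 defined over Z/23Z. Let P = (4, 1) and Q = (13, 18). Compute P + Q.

(4, 1) + (13, 18). λ = (18 - 1)/(13 - 4) ≡ 17/9 mod 23. 9⁻¹ ≡ 18 (mod 23), so λ ≡ 7.
  x = λ² - 4 - 13 = 49 - 17 ≡ 9; y = λ·(4 - 9) - 1 ≡ 10. → (9, 10)

(9, 10)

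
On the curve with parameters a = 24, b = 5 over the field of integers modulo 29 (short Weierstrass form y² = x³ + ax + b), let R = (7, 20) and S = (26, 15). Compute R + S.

(18, 18)

(7, 20) + (26, 15). λ = (15 - 20)/(26 - 7) ≡ 24/19 mod 29. 19⁻¹ ≡ 26 (mod 29), so λ ≡ 15.
  x = λ² - 7 - 26 = 225 - 33 ≡ 18; y = λ·(7 - 18) - 20 ≡ 18. → (18, 18)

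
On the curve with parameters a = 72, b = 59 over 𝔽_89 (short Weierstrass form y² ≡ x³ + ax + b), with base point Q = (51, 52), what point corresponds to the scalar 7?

Repeated addition: build up to 7Q.
2Q: tangent at (51, 52): λ = (3·51² + 72)/(2·52) ≡ 43/15. 15⁻¹ ≡ 6 (mod 89), so λ ≡ 43·6 ≡ 80.
  x = λ² - 51 - 51 = 6400 - 102 ≡ 68; y = λ·(51 - 68) - 52 ≡ 12. → (68, 12)
3Q: (68, 12) + (51, 52). λ = (52 - 12)/(51 - 68) ≡ 40/72 mod 89. 72⁻¹ ≡ 68 (mod 89) since 72·68 = 4896 ≡ 1, so λ ≡ 50.
  x = λ² - 68 - 51 = 2500 - 119 ≡ 67; y = λ·(68 - 67) - 12 ≡ 38. → (67, 38)
4Q: (67, 38) + (51, 52). λ = (52 - 38)/(51 - 67) ≡ 14/73 mod 89. 73⁻¹ ≡ 50 (mod 89) since 73·50 = 3650 ≡ 1, so λ ≡ 77.
  x = λ² - 67 - 51 = 5929 - 118 ≡ 26; y = λ·(67 - 26) - 38 ≡ 4. → (26, 4)
5Q: (26, 4) + (51, 52). λ = (52 - 4)/(51 - 26) ≡ 48/25 mod 89. 25⁻¹ ≡ 57 (mod 89), so λ ≡ 66.
  x = λ² - 26 - 51 = 4356 - 77 ≡ 7; y = λ·(26 - 7) - 4 ≡ 4. → (7, 4)
6Q: (7, 4) + (51, 52). λ = (52 - 4)/(51 - 7) ≡ 48/44 mod 89. 44⁻¹ ≡ 87 (mod 89), so λ ≡ 82.
  x = λ² - 7 - 51 = 6724 - 58 ≡ 80; y = λ·(7 - 80) - 4 ≡ 62. → (80, 62)
7Q: (80, 62) + (51, 52). λ = (52 - 62)/(51 - 80) ≡ 79/60 mod 89. 60⁻¹ ≡ 46 (mod 89), so λ ≡ 74.
  x = λ² - 80 - 51 = 5476 - 131 ≡ 5; y = λ·(80 - 5) - 62 ≡ 59. → (5, 59)

(5, 59)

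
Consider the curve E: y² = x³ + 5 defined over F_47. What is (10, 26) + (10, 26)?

tangent at (10, 26): λ = (3·10² + 0)/(2·26) ≡ 18/5. 5⁻¹ ≡ 19 (mod 47) since 5·19 = 95 ≡ 1, so λ ≡ 18·19 ≡ 13.
  x = λ² - 10 - 10 = 169 - 20 ≡ 8; y = λ·(10 - 8) - 26 ≡ 0. → (8, 0)

(8, 0)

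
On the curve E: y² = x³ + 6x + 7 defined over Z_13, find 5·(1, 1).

Write G = (1, 1).
Double-and-add on 5 = (101)₂. Start with G = (1, 1) for the leading 1-bit.
double: tangent at (1, 1): λ = (3·1² + 6)/(2·1) ≡ 9/2. 2⁻¹ ≡ 7 (mod 13), so λ ≡ 9·7 ≡ 11.
  x = λ² - 1 - 1 = 121 - 2 ≡ 2; y = λ·(1 - 2) - 1 ≡ 1. → (2, 1)
double: tangent at (2, 1): λ = (3·2² + 6)/(2·1) ≡ 5/2. 2⁻¹ ≡ 7 (mod 13), so λ ≡ 5·7 ≡ 9.
  x = λ² - 2 - 2 = 81 - 4 ≡ 12; y = λ·(2 - 12) - 1 ≡ 0. → (12, 0)
add G: (12, 0) + (1, 1). λ = (1 - 0)/(1 - 12) ≡ 1/2 mod 13. 2⁻¹ ≡ 7 (mod 13) since 2·7 = 14 ≡ 1, so λ ≡ 7.
  x = λ² - 12 - 1 = 49 - 13 ≡ 10; y = λ·(12 - 10) - 0 ≡ 1. → (10, 1)

(10, 1)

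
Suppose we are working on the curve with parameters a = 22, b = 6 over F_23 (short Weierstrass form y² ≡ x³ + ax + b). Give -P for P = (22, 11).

(22, 12)

-(22, 11) = (22, -11 mod 23) = (22, 12).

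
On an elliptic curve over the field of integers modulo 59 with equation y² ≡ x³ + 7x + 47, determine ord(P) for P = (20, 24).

2P: tangent at (20, 24): λ = (3·20² + 7)/(2·24) ≡ 27/48. 48⁻¹ ≡ 16 (mod 59) since 48·16 = 768 ≡ 1, so λ ≡ 27·16 ≡ 19.
  x = λ² - 20 - 20 = 361 - 40 ≡ 26; y = λ·(20 - 26) - 24 ≡ 39. → (26, 39)
3P: (26, 39) + (20, 24). λ = (24 - 39)/(20 - 26) ≡ 44/53 mod 59. 53⁻¹ ≡ 49 (mod 59), so λ ≡ 32.
  x = λ² - 26 - 20 = 1024 - 46 ≡ 34; y = λ·(26 - 34) - 39 ≡ 0. → (34, 0)
4P: (34, 0) + (20, 24). λ = (24 - 0)/(20 - 34) ≡ 24/45 mod 59. 45⁻¹ ≡ 21 (mod 59), so λ ≡ 32.
  x = λ² - 34 - 20 = 1024 - 54 ≡ 26; y = λ·(34 - 26) - 0 ≡ 20. → (26, 20)
5P: (26, 20) + (20, 24). λ = (24 - 20)/(20 - 26) ≡ 4/53 mod 59. 53⁻¹ ≡ 49 (mod 59), so λ ≡ 19.
  x = λ² - 26 - 20 = 361 - 46 ≡ 20; y = λ·(26 - 20) - 20 ≡ 35. → (20, 35)
6P: (20, 35) + (20, 24): same x and y₁ ≡ -y₂, so the sum is 𝒪.
6P = 𝒪, so the order is 6.

6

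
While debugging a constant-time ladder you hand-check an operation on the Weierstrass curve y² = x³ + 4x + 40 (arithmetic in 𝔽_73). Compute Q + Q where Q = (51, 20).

(17, 35)

tangent at (51, 20): λ = (3·51² + 4)/(2·20) ≡ 69/40. 40⁻¹ ≡ 42 (mod 73) since 40·42 = 1680 ≡ 1, so λ ≡ 69·42 ≡ 51.
  x = λ² - 51 - 51 = 2601 - 102 ≡ 17; y = λ·(51 - 17) - 20 ≡ 35. → (17, 35)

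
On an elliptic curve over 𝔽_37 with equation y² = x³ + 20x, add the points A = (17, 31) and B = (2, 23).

(17, 31) + (2, 23). λ = (23 - 31)/(2 - 17) ≡ 29/22 mod 37. 22⁻¹ ≡ 32 (mod 37), so λ ≡ 3.
  x = λ² - 17 - 2 = 9 - 19 ≡ 27; y = λ·(17 - 27) - 31 ≡ 13. → (27, 13)

(27, 13)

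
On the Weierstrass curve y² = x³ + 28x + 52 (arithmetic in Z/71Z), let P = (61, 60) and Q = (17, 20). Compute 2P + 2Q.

First 2P:
Repeated addition: build up to 2P.
2P: tangent at (61, 60): λ = (3·61² + 28)/(2·60) ≡ 44/49. 49⁻¹ ≡ 29 (mod 71), so λ ≡ 44·29 ≡ 69.
  x = λ² - 61 - 61 = 4761 - 122 ≡ 24; y = λ·(61 - 24) - 60 ≡ 8. → (24, 8)
2P = (24, 8).
Next 2Q:
Repeated addition: build up to 2Q.
2Q: tangent at (17, 20): λ = (3·17² + 28)/(2·20) ≡ 43/40. 40⁻¹ ≡ 16 (mod 71), so λ ≡ 43·16 ≡ 49.
  x = λ² - 17 - 17 = 2401 - 34 ≡ 24; y = λ·(17 - 24) - 20 ≡ 63. → (24, 63)
2Q = (24, 63).
Finally 2P + 2Q:
(24, 8) + (24, 63): same x and y₁ ≡ -y₂, so the sum is O.

O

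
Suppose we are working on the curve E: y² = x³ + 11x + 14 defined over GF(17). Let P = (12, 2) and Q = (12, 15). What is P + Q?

The two points share x = 12 and their y-coordinates satisfy 2 + 15 ≡ 0 (mod 17), so they are inverses. Their sum is O.

O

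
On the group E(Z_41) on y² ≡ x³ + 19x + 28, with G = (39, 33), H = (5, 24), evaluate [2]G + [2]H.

First 2G:
Repeated addition: build up to 2G.
2G: tangent at (39, 33): λ = (3·39² + 19)/(2·33) ≡ 31/25. 25⁻¹ ≡ 23 (mod 41) since 25·23 = 575 ≡ 1, so λ ≡ 31·23 ≡ 16.
  x = λ² - 39 - 39 = 256 - 78 ≡ 14; y = λ·(39 - 14) - 33 ≡ 39. → (14, 39)
2G = (14, 39).
Next 2H:
Repeated addition: build up to 2H.
2H: tangent at (5, 24): λ = (3·5² + 19)/(2·24) ≡ 12/7. 7⁻¹ ≡ 6 (mod 41) since 7·6 = 42 ≡ 1, so λ ≡ 12·6 ≡ 31.
  x = λ² - 5 - 5 = 961 - 10 ≡ 8; y = λ·(5 - 8) - 24 ≡ 6. → (8, 6)
2H = (8, 6).
Finally 2G + 2H:
(14, 39) + (8, 6). λ = (6 - 39)/(8 - 14) ≡ 8/35 mod 41. 35⁻¹ ≡ 34 (mod 41), so λ ≡ 26.
  x = λ² - 14 - 8 = 676 - 22 ≡ 39; y = λ·(14 - 39) - 39 ≡ 8. → (39, 8)

(39, 8)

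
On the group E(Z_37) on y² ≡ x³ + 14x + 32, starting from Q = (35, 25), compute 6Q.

(4, 35)

Double-and-add on 6 = (110)₂. Start with Q = (35, 25) for the leading 1-bit.
double: tangent at (35, 25): λ = (3·35² + 14)/(2·25) ≡ 26/13. 13⁻¹ ≡ 20 (mod 37) since 13·20 = 260 ≡ 1, so λ ≡ 26·20 ≡ 2.
  x = λ² - 35 - 35 = 4 - 70 ≡ 8; y = λ·(35 - 8) - 25 ≡ 29. → (8, 29)
add Q: (8, 29) + (35, 25). λ = (25 - 29)/(35 - 8) ≡ 33/27 mod 37. 27⁻¹ ≡ 11 (mod 37) since 27·11 = 297 ≡ 1, so λ ≡ 30.
  x = λ² - 8 - 35 = 900 - 43 ≡ 6; y = λ·(8 - 6) - 29 ≡ 31. → (6, 31)
double: tangent at (6, 31): λ = (3·6² + 14)/(2·31) ≡ 11/25. 25⁻¹ ≡ 3 (mod 37) since 25·3 = 75 ≡ 1, so λ ≡ 11·3 ≡ 33.
  x = λ² - 6 - 6 = 1089 - 12 ≡ 4; y = λ·(6 - 4) - 31 ≡ 35. → (4, 35)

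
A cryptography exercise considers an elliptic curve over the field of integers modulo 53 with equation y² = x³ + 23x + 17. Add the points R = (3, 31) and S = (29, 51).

(31, 29)

(3, 31) + (29, 51). λ = (51 - 31)/(29 - 3) ≡ 20/26 mod 53. 26⁻¹ ≡ 51 (mod 53) since 26·51 = 1326 ≡ 1, so λ ≡ 13.
  x = λ² - 3 - 29 = 169 - 32 ≡ 31; y = λ·(3 - 31) - 31 ≡ 29. → (31, 29)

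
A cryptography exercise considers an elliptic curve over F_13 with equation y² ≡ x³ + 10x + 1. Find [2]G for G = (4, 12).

(1, 5)

tangent at (4, 12): λ = (3·4² + 10)/(2·12) ≡ 6/11. 11⁻¹ ≡ 6 (mod 13), so λ ≡ 6·6 ≡ 10.
  x = λ² - 4 - 4 = 100 - 8 ≡ 1; y = λ·(4 - 1) - 12 ≡ 5. → (1, 5)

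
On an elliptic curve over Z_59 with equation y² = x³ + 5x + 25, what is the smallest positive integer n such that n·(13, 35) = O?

4

2P: tangent at (13, 35): λ = (3·13² + 5)/(2·35) ≡ 40/11. 11⁻¹ ≡ 43 (mod 59), so λ ≡ 40·43 ≡ 9.
  x = λ² - 13 - 13 = 81 - 26 ≡ 55; y = λ·(13 - 55) - 35 ≡ 0. → (55, 0)
3P: (55, 0) + (13, 35). λ = (35 - 0)/(13 - 55) ≡ 35/17 mod 59. 17⁻¹ ≡ 7 (mod 59), so λ ≡ 9.
  x = λ² - 55 - 13 = 81 - 68 ≡ 13; y = λ·(55 - 13) - 0 ≡ 24. → (13, 24)
4P: (13, 24) + (13, 35): same x and y₁ ≡ -y₂, so the sum is O.
4P = O, so the order is 4.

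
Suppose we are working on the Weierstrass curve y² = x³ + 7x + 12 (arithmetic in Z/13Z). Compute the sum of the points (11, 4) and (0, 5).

(12, 2)

(11, 4) + (0, 5). λ = (5 - 4)/(0 - 11) ≡ 1/2 mod 13. 2⁻¹ ≡ 7 (mod 13), so λ ≡ 7.
  x = λ² - 11 - 0 = 49 - 11 ≡ 12; y = λ·(11 - 12) - 4 ≡ 2. → (12, 2)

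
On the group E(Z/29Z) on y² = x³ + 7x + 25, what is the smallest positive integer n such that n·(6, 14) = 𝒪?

2P: tangent at (6, 14): λ = (3·6² + 7)/(2·14) ≡ 28/28. 28⁻¹ ≡ 28 (mod 29), so λ ≡ 28·28 ≡ 1.
  x = λ² - 6 - 6 = 1 - 12 ≡ 18; y = λ·(6 - 18) - 14 ≡ 3. → (18, 3)
3P: (18, 3) + (6, 14). λ = (14 - 3)/(6 - 18) ≡ 11/17 mod 29. 17⁻¹ ≡ 12 (mod 29) since 17·12 = 204 ≡ 1, so λ ≡ 16.
  x = λ² - 18 - 6 = 256 - 24 ≡ 0; y = λ·(18 - 0) - 3 ≡ 24. → (0, 24)
4P: (0, 24) + (6, 14). λ = (14 - 24)/(6 - 0) ≡ 19/6 mod 29. 6⁻¹ ≡ 5 (mod 29) since 6·5 = 30 ≡ 1, so λ ≡ 8.
  x = λ² - 0 - 6 = 64 - 6 ≡ 0; y = λ·(0 - 0) - 24 ≡ 5. → (0, 5)
5P: (0, 5) + (6, 14). λ = (14 - 5)/(6 - 0) ≡ 9/6 mod 29. 6⁻¹ ≡ 5 (mod 29), so λ ≡ 16.
  x = λ² - 0 - 6 = 256 - 6 ≡ 18; y = λ·(0 - 18) - 5 ≡ 26. → (18, 26)
6P: (18, 26) + (6, 14). λ = (14 - 26)/(6 - 18) ≡ 17/17 mod 29. 17⁻¹ ≡ 12 (mod 29), so λ ≡ 1.
  x = λ² - 18 - 6 = 1 - 24 ≡ 6; y = λ·(18 - 6) - 26 ≡ 15. → (6, 15)
7P: (6, 15) + (6, 14): same x and y₁ ≡ -y₂, so the sum is 𝒪.
7P = 𝒪, so the order is 7.

7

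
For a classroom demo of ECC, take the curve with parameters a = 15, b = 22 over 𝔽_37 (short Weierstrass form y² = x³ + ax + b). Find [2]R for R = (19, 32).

tangent at (19, 32): λ = (3·19² + 15)/(2·32) ≡ 25/27. 27⁻¹ ≡ 11 (mod 37) since 27·11 = 297 ≡ 1, so λ ≡ 25·11 ≡ 16.
  x = λ² - 19 - 19 = 256 - 38 ≡ 33; y = λ·(19 - 33) - 32 ≡ 3. → (33, 3)

(33, 3)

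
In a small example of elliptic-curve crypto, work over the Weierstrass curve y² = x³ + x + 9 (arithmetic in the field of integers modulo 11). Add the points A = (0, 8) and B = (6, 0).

(0, 8) + (6, 0). λ = (0 - 8)/(6 - 0) ≡ 3/6 mod 11. 6⁻¹ ≡ 2 (mod 11) since 6·2 = 12 ≡ 1, so λ ≡ 6.
  x = λ² - 0 - 6 = 36 - 6 ≡ 8; y = λ·(0 - 8) - 8 ≡ 10. → (8, 10)

(8, 10)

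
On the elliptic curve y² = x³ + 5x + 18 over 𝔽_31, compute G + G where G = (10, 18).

(12, 15)

tangent at (10, 18): λ = (3·10² + 5)/(2·18) ≡ 26/5. 5⁻¹ ≡ 25 (mod 31) since 5·25 = 125 ≡ 1, so λ ≡ 26·25 ≡ 30.
  x = λ² - 10 - 10 = 900 - 20 ≡ 12; y = λ·(10 - 12) - 18 ≡ 15. → (12, 15)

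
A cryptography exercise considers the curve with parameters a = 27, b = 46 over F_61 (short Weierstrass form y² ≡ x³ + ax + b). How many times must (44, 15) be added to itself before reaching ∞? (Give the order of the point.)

7

2P: tangent at (44, 15): λ = (3·44² + 27)/(2·15) ≡ 40/30. 30⁻¹ ≡ 59 (mod 61) since 30·59 = 1770 ≡ 1, so λ ≡ 40·59 ≡ 42.
  x = λ² - 44 - 44 = 1764 - 88 ≡ 29; y = λ·(44 - 29) - 15 ≡ 5. → (29, 5)
3P: (29, 5) + (44, 15). λ = (15 - 5)/(44 - 29) ≡ 10/15 mod 61. 15⁻¹ ≡ 57 (mod 61), so λ ≡ 21.
  x = λ² - 29 - 44 = 441 - 73 ≡ 2; y = λ·(29 - 2) - 5 ≡ 13. → (2, 13)
4P: (2, 13) + (44, 15). λ = (15 - 13)/(44 - 2) ≡ 2/42 mod 61. 42⁻¹ ≡ 16 (mod 61), so λ ≡ 32.
  x = λ² - 2 - 44 = 1024 - 46 ≡ 2; y = λ·(2 - 2) - 13 ≡ 48. → (2, 48)
5P: (2, 48) + (44, 15). λ = (15 - 48)/(44 - 2) ≡ 28/42 mod 61. 42⁻¹ ≡ 16 (mod 61) since 42·16 = 672 ≡ 1, so λ ≡ 21.
  x = λ² - 2 - 44 = 441 - 46 ≡ 29; y = λ·(2 - 29) - 48 ≡ 56. → (29, 56)
6P: (29, 56) + (44, 15). λ = (15 - 56)/(44 - 29) ≡ 20/15 mod 61. 15⁻¹ ≡ 57 (mod 61) since 15·57 = 855 ≡ 1, so λ ≡ 42.
  x = λ² - 29 - 44 = 1764 - 73 ≡ 44; y = λ·(29 - 44) - 56 ≡ 46. → (44, 46)
7P: (44, 46) + (44, 15): same x and y₁ ≡ -y₂, so the sum is ∞.
7P = ∞, so the order is 7.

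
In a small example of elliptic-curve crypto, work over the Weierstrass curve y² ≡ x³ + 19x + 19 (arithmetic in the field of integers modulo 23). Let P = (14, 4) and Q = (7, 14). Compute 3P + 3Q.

First 3P:
Repeated addition: build up to 3P.
2P: tangent at (14, 4): λ = (3·14² + 19)/(2·4) ≡ 9/8. 8⁻¹ ≡ 3 (mod 23), so λ ≡ 9·3 ≡ 4.
  x = λ² - 14 - 14 = 16 - 28 ≡ 11; y = λ·(14 - 11) - 4 ≡ 8. → (11, 8)
3P: (11, 8) + (14, 4). λ = (4 - 8)/(14 - 11) ≡ 19/3 mod 23. 3⁻¹ ≡ 8 (mod 23) since 3·8 = 24 ≡ 1, so λ ≡ 14.
  x = λ² - 11 - 14 = 196 - 25 ≡ 10; y = λ·(11 - 10) - 8 ≡ 6. → (10, 6)
3P = (10, 6).
Next 3Q:
Repeated addition: build up to 3Q.
2Q: tangent at (7, 14): λ = (3·7² + 19)/(2·14) ≡ 5/5. 5⁻¹ ≡ 14 (mod 23) since 5·14 = 70 ≡ 1, so λ ≡ 5·14 ≡ 1.
  x = λ² - 7 - 7 = 1 - 14 ≡ 10; y = λ·(7 - 10) - 14 ≡ 6. → (10, 6)
3Q: (10, 6) + (7, 14). λ = (14 - 6)/(7 - 10) ≡ 8/20 mod 23. 20⁻¹ ≡ 15 (mod 23), so λ ≡ 5.
  x = λ² - 10 - 7 = 25 - 17 ≡ 8; y = λ·(10 - 8) - 6 ≡ 4. → (8, 4)
3Q = (8, 4).
Finally 3P + 3Q:
(10, 6) + (8, 4). λ = (4 - 6)/(8 - 10) ≡ 21/21 mod 23. 21⁻¹ ≡ 11 (mod 23), so λ ≡ 1.
  x = λ² - 10 - 8 = 1 - 18 ≡ 6; y = λ·(10 - 6) - 6 ≡ 21. → (6, 21)

(6, 21)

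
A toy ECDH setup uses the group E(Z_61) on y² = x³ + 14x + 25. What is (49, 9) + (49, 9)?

(43, 38)

tangent at (49, 9): λ = (3·49² + 14)/(2·9) ≡ 19/18. 18⁻¹ ≡ 17 (mod 61) since 18·17 = 306 ≡ 1, so λ ≡ 19·17 ≡ 18.
  x = λ² - 49 - 49 = 324 - 98 ≡ 43; y = λ·(49 - 43) - 9 ≡ 38. → (43, 38)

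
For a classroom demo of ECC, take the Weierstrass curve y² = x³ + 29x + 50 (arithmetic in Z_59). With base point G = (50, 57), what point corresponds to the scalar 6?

(54, 4)

Repeated addition: build up to 6G.
2G: tangent at (50, 57): λ = (3·50² + 29)/(2·57) ≡ 36/55. 55⁻¹ ≡ 44 (mod 59) since 55·44 = 2420 ≡ 1, so λ ≡ 36·44 ≡ 50.
  x = λ² - 50 - 50 = 2500 - 100 ≡ 40; y = λ·(50 - 40) - 57 ≡ 30. → (40, 30)
3G: (40, 30) + (50, 57). λ = (57 - 30)/(50 - 40) ≡ 27/10 mod 59. 10⁻¹ ≡ 6 (mod 59), so λ ≡ 44.
  x = λ² - 40 - 50 = 1936 - 90 ≡ 17; y = λ·(40 - 17) - 30 ≡ 38. → (17, 38)
4G: (17, 38) + (50, 57). λ = (57 - 38)/(50 - 17) ≡ 19/33 mod 59. 33⁻¹ ≡ 34 (mod 59), so λ ≡ 56.
  x = λ² - 17 - 50 = 3136 - 67 ≡ 1; y = λ·(17 - 1) - 38 ≡ 32. → (1, 32)
5G: (1, 32) + (50, 57). λ = (57 - 32)/(50 - 1) ≡ 25/49 mod 59. 49⁻¹ ≡ 53 (mod 59), so λ ≡ 27.
  x = λ² - 1 - 50 = 729 - 51 ≡ 29; y = λ·(1 - 29) - 32 ≡ 38. → (29, 38)
6G: (29, 38) + (50, 57). λ = (57 - 38)/(50 - 29) ≡ 19/21 mod 59. 21⁻¹ ≡ 45 (mod 59), so λ ≡ 29.
  x = λ² - 29 - 50 = 841 - 79 ≡ 54; y = λ·(29 - 54) - 38 ≡ 4. → (54, 4)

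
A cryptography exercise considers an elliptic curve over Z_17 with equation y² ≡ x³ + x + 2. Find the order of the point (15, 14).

6

2P: tangent at (15, 14): λ = (3·15² + 1)/(2·14) ≡ 13/11. 11⁻¹ ≡ 14 (mod 17), so λ ≡ 13·14 ≡ 12.
  x = λ² - 15 - 15 = 144 - 30 ≡ 12; y = λ·(15 - 12) - 14 ≡ 5. → (12, 5)
3P: (12, 5) + (15, 14). λ = (14 - 5)/(15 - 12) ≡ 9/3 mod 17. 3⁻¹ ≡ 6 (mod 17), so λ ≡ 3.
  x = λ² - 12 - 15 = 9 - 27 ≡ 16; y = λ·(12 - 16) - 5 ≡ 0. → (16, 0)
4P: (16, 0) + (15, 14). λ = (14 - 0)/(15 - 16) ≡ 14/16 mod 17. 16⁻¹ ≡ 16 (mod 17), so λ ≡ 3.
  x = λ² - 16 - 15 = 9 - 31 ≡ 12; y = λ·(16 - 12) - 0 ≡ 12. → (12, 12)
5P: (12, 12) + (15, 14). λ = (14 - 12)/(15 - 12) ≡ 2/3 mod 17. 3⁻¹ ≡ 6 (mod 17) since 3·6 = 18 ≡ 1, so λ ≡ 12.
  x = λ² - 12 - 15 = 144 - 27 ≡ 15; y = λ·(12 - 15) - 12 ≡ 3. → (15, 3)
6P: (15, 3) + (15, 14): same x and y₁ ≡ -y₂, so the sum is ∞.
6P = ∞, so the order is 6.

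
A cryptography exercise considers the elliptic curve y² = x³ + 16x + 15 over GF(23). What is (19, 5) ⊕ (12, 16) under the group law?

(17, 5)

(19, 5) + (12, 16). λ = (16 - 5)/(12 - 19) ≡ 11/16 mod 23. 16⁻¹ ≡ 13 (mod 23) since 16·13 = 208 ≡ 1, so λ ≡ 5.
  x = λ² - 19 - 12 = 25 - 31 ≡ 17; y = λ·(19 - 17) - 5 ≡ 5. → (17, 5)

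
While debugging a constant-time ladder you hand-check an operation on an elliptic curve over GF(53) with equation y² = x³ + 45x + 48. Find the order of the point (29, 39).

12

2P: tangent at (29, 39): λ = (3·29² + 45)/(2·39) ≡ 24/25. 25⁻¹ ≡ 17 (mod 53), so λ ≡ 24·17 ≡ 37.
  x = λ² - 29 - 29 = 1369 - 58 ≡ 39; y = λ·(29 - 39) - 39 ≡ 15. → (39, 15)
3P: (39, 15) + (29, 39). λ = (39 - 15)/(29 - 39) ≡ 24/43 mod 53. 43⁻¹ ≡ 37 (mod 53), so λ ≡ 40.
  x = λ² - 39 - 29 = 1600 - 68 ≡ 48; y = λ·(39 - 48) - 15 ≡ 49. → (48, 49)
4P: (48, 49) + (29, 39). λ = (39 - 49)/(29 - 48) ≡ 43/34 mod 53. 34⁻¹ ≡ 39 (mod 53) since 34·39 = 1326 ≡ 1, so λ ≡ 34.
  x = λ² - 48 - 29 = 1156 - 77 ≡ 19; y = λ·(48 - 19) - 49 ≡ 36. → (19, 36)
5P: (19, 36) + (29, 39). λ = (39 - 36)/(29 - 19) ≡ 3/10 mod 53. 10⁻¹ ≡ 16 (mod 53) since 10·16 = 160 ≡ 1, so λ ≡ 48.
  x = λ² - 19 - 29 = 2304 - 48 ≡ 30; y = λ·(19 - 30) - 36 ≡ 19. → (30, 19)
6P: (30, 19) + (29, 39). λ = (39 - 19)/(29 - 30) ≡ 20/52 mod 53. 52⁻¹ ≡ 52 (mod 53), so λ ≡ 33.
  x = λ² - 30 - 29 = 1089 - 59 ≡ 23; y = λ·(30 - 23) - 19 ≡ 0. → (23, 0)
7P: (23, 0) + (29, 39). λ = (39 - 0)/(29 - 23) ≡ 39/6 mod 53. 6⁻¹ ≡ 9 (mod 53), so λ ≡ 33.
  x = λ² - 23 - 29 = 1089 - 52 ≡ 30; y = λ·(23 - 30) - 0 ≡ 34. → (30, 34)
8P: (30, 34) + (29, 39). λ = (39 - 34)/(29 - 30) ≡ 5/52 mod 53. 52⁻¹ ≡ 52 (mod 53), so λ ≡ 48.
  x = λ² - 30 - 29 = 2304 - 59 ≡ 19; y = λ·(30 - 19) - 34 ≡ 17. → (19, 17)
9P: (19, 17) + (29, 39). λ = (39 - 17)/(29 - 19) ≡ 22/10 mod 53. 10⁻¹ ≡ 16 (mod 53), so λ ≡ 34.
  x = λ² - 19 - 29 = 1156 - 48 ≡ 48; y = λ·(19 - 48) - 17 ≡ 4. → (48, 4)
10P: (48, 4) + (29, 39). λ = (39 - 4)/(29 - 48) ≡ 35/34 mod 53. 34⁻¹ ≡ 39 (mod 53) since 34·39 = 1326 ≡ 1, so λ ≡ 40.
  x = λ² - 48 - 29 = 1600 - 77 ≡ 39; y = λ·(48 - 39) - 4 ≡ 38. → (39, 38)
11P: (39, 38) + (29, 39). λ = (39 - 38)/(29 - 39) ≡ 1/43 mod 53. 43⁻¹ ≡ 37 (mod 53), so λ ≡ 37.
  x = λ² - 39 - 29 = 1369 - 68 ≡ 29; y = λ·(39 - 29) - 38 ≡ 14. → (29, 14)
12P: (29, 14) + (29, 39): same x and y₁ ≡ -y₂, so the sum is the point at infinity.
12P = the point at infinity, so the order is 12.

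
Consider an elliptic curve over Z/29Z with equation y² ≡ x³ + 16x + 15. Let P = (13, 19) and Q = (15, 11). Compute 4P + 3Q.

(27, 2)

First 4P:
Double-and-add on 4 = (100)₂. Start with P = (13, 19) for the leading 1-bit.
double: tangent at (13, 19): λ = (3·13² + 16)/(2·19) ≡ 1/9. 9⁻¹ ≡ 13 (mod 29) since 9·13 = 117 ≡ 1, so λ ≡ 1·13 ≡ 13.
  x = λ² - 13 - 13 = 169 - 26 ≡ 27; y = λ·(13 - 27) - 19 ≡ 2. → (27, 2)
double: tangent at (27, 2): λ = (3·27² + 16)/(2·2) ≡ 28/4. 4⁻¹ ≡ 22 (mod 29), so λ ≡ 28·22 ≡ 7.
  x = λ² - 27 - 27 = 49 - 54 ≡ 24; y = λ·(27 - 24) - 2 ≡ 19. → (24, 19)
4P = (24, 19).
Next 3Q:
Repeated addition: build up to 3Q.
2Q: tangent at (15, 11): λ = (3·15² + 16)/(2·11) ≡ 24/22. 22⁻¹ ≡ 4 (mod 29), so λ ≡ 24·4 ≡ 9.
  x = λ² - 15 - 15 = 81 - 30 ≡ 22; y = λ·(15 - 22) - 11 ≡ 13. → (22, 13)
3Q: (22, 13) + (15, 11). λ = (11 - 13)/(15 - 22) ≡ 27/22 mod 29. 22⁻¹ ≡ 4 (mod 29) since 22·4 = 88 ≡ 1, so λ ≡ 21.
  x = λ² - 22 - 15 = 441 - 37 ≡ 27; y = λ·(22 - 27) - 13 ≡ 27. → (27, 27)
3Q = (27, 27).
Finally 4P + 3Q:
(24, 19) + (27, 27). λ = (27 - 19)/(27 - 24) ≡ 8/3 mod 29. 3⁻¹ ≡ 10 (mod 29), so λ ≡ 22.
  x = λ² - 24 - 27 = 484 - 51 ≡ 27; y = λ·(24 - 27) - 19 ≡ 2. → (27, 2)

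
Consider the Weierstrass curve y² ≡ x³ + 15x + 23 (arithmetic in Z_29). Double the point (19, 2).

(21, 0)

tangent at (19, 2): λ = (3·19² + 15)/(2·2) ≡ 25/4. 4⁻¹ ≡ 22 (mod 29) since 4·22 = 88 ≡ 1, so λ ≡ 25·22 ≡ 28.
  x = λ² - 19 - 19 = 784 - 38 ≡ 21; y = λ·(19 - 21) - 2 ≡ 0. → (21, 0)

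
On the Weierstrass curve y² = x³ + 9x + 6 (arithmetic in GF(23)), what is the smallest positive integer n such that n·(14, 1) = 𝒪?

2P: tangent at (14, 1): λ = (3·14² + 9)/(2·1) ≡ 22/2. 2⁻¹ ≡ 12 (mod 23), so λ ≡ 22·12 ≡ 11.
  x = λ² - 14 - 14 = 121 - 28 ≡ 1; y = λ·(14 - 1) - 1 ≡ 4. → (1, 4)
3P: (1, 4) + (14, 1). λ = (1 - 4)/(14 - 1) ≡ 20/13 mod 23. 13⁻¹ ≡ 16 (mod 23), so λ ≡ 21.
  x = λ² - 1 - 14 = 441 - 15 ≡ 12; y = λ·(1 - 12) - 4 ≡ 18. → (12, 18)
4P: (12, 18) + (14, 1). λ = (1 - 18)/(14 - 12) ≡ 6/2 mod 23. 2⁻¹ ≡ 12 (mod 23), so λ ≡ 3.
  x = λ² - 12 - 14 = 9 - 26 ≡ 6; y = λ·(12 - 6) - 18 ≡ 0. → (6, 0)
5P: (6, 0) + (14, 1). λ = (1 - 0)/(14 - 6) ≡ 1/8 mod 23. 8⁻¹ ≡ 3 (mod 23) since 8·3 = 24 ≡ 1, so λ ≡ 3.
  x = λ² - 6 - 14 = 9 - 20 ≡ 12; y = λ·(6 - 12) - 0 ≡ 5. → (12, 5)
6P: (12, 5) + (14, 1). λ = (1 - 5)/(14 - 12) ≡ 19/2 mod 23. 2⁻¹ ≡ 12 (mod 23) since 2·12 = 24 ≡ 1, so λ ≡ 21.
  x = λ² - 12 - 14 = 441 - 26 ≡ 1; y = λ·(12 - 1) - 5 ≡ 19. → (1, 19)
7P: (1, 19) + (14, 1). λ = (1 - 19)/(14 - 1) ≡ 5/13 mod 23. 13⁻¹ ≡ 16 (mod 23), so λ ≡ 11.
  x = λ² - 1 - 14 = 121 - 15 ≡ 14; y = λ·(1 - 14) - 19 ≡ 22. → (14, 22)
8P: (14, 22) + (14, 1): same x and y₁ ≡ -y₂, so the sum is 𝒪.
8P = 𝒪, so the order is 8.

8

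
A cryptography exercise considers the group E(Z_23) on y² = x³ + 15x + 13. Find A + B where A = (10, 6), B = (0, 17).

(8, 1)

(10, 6) + (0, 17). λ = (17 - 6)/(0 - 10) ≡ 11/13 mod 23. 13⁻¹ ≡ 16 (mod 23), so λ ≡ 15.
  x = λ² - 10 - 0 = 225 - 10 ≡ 8; y = λ·(10 - 8) - 6 ≡ 1. → (8, 1)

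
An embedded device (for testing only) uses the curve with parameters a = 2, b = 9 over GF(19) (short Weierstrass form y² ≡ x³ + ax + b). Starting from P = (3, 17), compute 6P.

Repeated addition: build up to 6P.
2P: tangent at (3, 17): λ = (3·3² + 2)/(2·17) ≡ 10/15. 15⁻¹ ≡ 14 (mod 19) since 15·14 = 210 ≡ 1, so λ ≡ 10·14 ≡ 7.
  x = λ² - 3 - 3 = 49 - 6 ≡ 5; y = λ·(3 - 5) - 17 ≡ 7. → (5, 7)
3P: (5, 7) + (3, 17). λ = (17 - 7)/(3 - 5) ≡ 10/17 mod 19. 17⁻¹ ≡ 9 (mod 19) since 17·9 = 153 ≡ 1, so λ ≡ 14.
  x = λ² - 5 - 3 = 196 - 8 ≡ 17; y = λ·(5 - 17) - 7 ≡ 15. → (17, 15)
4P: (17, 15) + (3, 17). λ = (17 - 15)/(3 - 17) ≡ 2/5 mod 19. 5⁻¹ ≡ 4 (mod 19), so λ ≡ 8.
  x = λ² - 17 - 3 = 64 - 20 ≡ 6; y = λ·(17 - 6) - 15 ≡ 16. → (6, 16)
5P: (6, 16) + (3, 17). λ = (17 - 16)/(3 - 6) ≡ 1/16 mod 19. 16⁻¹ ≡ 6 (mod 19) since 16·6 = 96 ≡ 1, so λ ≡ 6.
  x = λ² - 6 - 3 = 36 - 9 ≡ 8; y = λ·(6 - 8) - 16 ≡ 10. → (8, 10)
6P: (8, 10) + (3, 17). λ = (17 - 10)/(3 - 8) ≡ 7/14 mod 19. 14⁻¹ ≡ 15 (mod 19) since 14·15 = 210 ≡ 1, so λ ≡ 10.
  x = λ² - 8 - 3 = 100 - 11 ≡ 13; y = λ·(8 - 13) - 10 ≡ 16. → (13, 16)

(13, 16)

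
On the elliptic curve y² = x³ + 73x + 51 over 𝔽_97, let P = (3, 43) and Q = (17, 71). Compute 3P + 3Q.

First 3P:
Repeated addition: build up to 3P.
2P: tangent at (3, 43): λ = (3·3² + 73)/(2·43) ≡ 3/86. 86⁻¹ ≡ 44 (mod 97) since 86·44 = 3784 ≡ 1, so λ ≡ 3·44 ≡ 35.
  x = λ² - 3 - 3 = 1225 - 6 ≡ 55; y = λ·(3 - 55) - 43 ≡ 77. → (55, 77)
3P: (55, 77) + (3, 43). λ = (43 - 77)/(3 - 55) ≡ 63/45 mod 97. 45⁻¹ ≡ 69 (mod 97), so λ ≡ 79.
  x = λ² - 55 - 3 = 6241 - 58 ≡ 72; y = λ·(55 - 72) - 77 ≡ 35. → (72, 35)
3P = (72, 35).
Next 3Q:
Repeated addition: build up to 3Q.
2Q: tangent at (17, 71): λ = (3·17² + 73)/(2·71) ≡ 67/45. 45⁻¹ ≡ 69 (mod 97), so λ ≡ 67·69 ≡ 64.
  x = λ² - 17 - 17 = 4096 - 34 ≡ 85; y = λ·(17 - 85) - 71 ≡ 39. → (85, 39)
3Q: (85, 39) + (17, 71). λ = (71 - 39)/(17 - 85) ≡ 32/29 mod 97. 29⁻¹ ≡ 87 (mod 97) since 29·87 = 2523 ≡ 1, so λ ≡ 68.
  x = λ² - 85 - 17 = 4624 - 102 ≡ 60; y = λ·(85 - 60) - 39 ≡ 12. → (60, 12)
3Q = (60, 12).
Finally 3P + 3Q:
(72, 35) + (60, 12). λ = (12 - 35)/(60 - 72) ≡ 74/85 mod 97. 85⁻¹ ≡ 8 (mod 97) since 85·8 = 680 ≡ 1, so λ ≡ 10.
  x = λ² - 72 - 60 = 100 - 132 ≡ 65; y = λ·(72 - 65) - 35 ≡ 35. → (65, 35)

(65, 35)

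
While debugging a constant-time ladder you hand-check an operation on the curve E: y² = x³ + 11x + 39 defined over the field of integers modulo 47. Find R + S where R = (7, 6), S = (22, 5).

(7, 6) + (22, 5). λ = (5 - 6)/(22 - 7) ≡ 46/15 mod 47. 15⁻¹ ≡ 22 (mod 47) since 15·22 = 330 ≡ 1, so λ ≡ 25.
  x = λ² - 7 - 22 = 625 - 29 ≡ 32; y = λ·(7 - 32) - 6 ≡ 27. → (32, 27)

(32, 27)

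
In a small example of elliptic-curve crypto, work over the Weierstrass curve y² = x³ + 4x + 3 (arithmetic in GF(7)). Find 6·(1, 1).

Write P = (1, 1).
Repeated addition: build up to 6P.
2P: tangent at (1, 1): λ = (3·1² + 4)/(2·1) ≡ 0/2. 2⁻¹ ≡ 4 (mod 7), so λ ≡ 0·4 ≡ 0.
  x = λ² - 1 - 1 = 0 - 2 ≡ 5; y = λ·(1 - 5) - 1 ≡ 6. → (5, 6)
3P: (5, 6) + (1, 1). λ = (1 - 6)/(1 - 5) ≡ 2/3 mod 7. 3⁻¹ ≡ 5 (mod 7), so λ ≡ 3.
  x = λ² - 5 - 1 = 9 - 6 ≡ 3; y = λ·(5 - 3) - 6 ≡ 0. → (3, 0)
4P: (3, 0) + (1, 1). λ = (1 - 0)/(1 - 3) ≡ 1/5 mod 7. 5⁻¹ ≡ 3 (mod 7) since 5·3 = 15 ≡ 1, so λ ≡ 3.
  x = λ² - 3 - 1 = 9 - 4 ≡ 5; y = λ·(3 - 5) - 0 ≡ 1. → (5, 1)
5P: (5, 1) + (1, 1). λ = (1 - 1)/(1 - 5) ≡ 0/3 mod 7. 3⁻¹ ≡ 5 (mod 7), so λ ≡ 0.
  x = λ² - 5 - 1 = 0 - 6 ≡ 1; y = λ·(5 - 1) - 1 ≡ 6. → (1, 6)
6P: (1, 6) + (1, 1): same x and y₁ ≡ -y₂, so the sum is ∞.

O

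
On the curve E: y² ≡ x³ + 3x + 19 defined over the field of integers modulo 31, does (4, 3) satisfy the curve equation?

y² = 3² ≡ 9; x³ + 3x + 19 = 95 ≡ 2 (mod 31). 9 ≠ 2.

no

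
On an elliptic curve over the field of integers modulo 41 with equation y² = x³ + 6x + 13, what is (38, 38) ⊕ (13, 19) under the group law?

(22, 25)

(38, 38) + (13, 19). λ = (19 - 38)/(13 - 38) ≡ 22/16 mod 41. 16⁻¹ ≡ 18 (mod 41) since 16·18 = 288 ≡ 1, so λ ≡ 27.
  x = λ² - 38 - 13 = 729 - 51 ≡ 22; y = λ·(38 - 22) - 38 ≡ 25. → (22, 25)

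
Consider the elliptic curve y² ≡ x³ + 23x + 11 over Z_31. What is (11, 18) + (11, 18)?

tangent at (11, 18): λ = (3·11² + 23)/(2·18) ≡ 14/5. 5⁻¹ ≡ 25 (mod 31) since 5·25 = 125 ≡ 1, so λ ≡ 14·25 ≡ 9.
  x = λ² - 11 - 11 = 81 - 22 ≡ 28; y = λ·(11 - 28) - 18 ≡ 15. → (28, 15)

(28, 15)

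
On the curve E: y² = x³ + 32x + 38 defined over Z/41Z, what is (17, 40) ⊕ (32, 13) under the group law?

(17, 40) + (32, 13). λ = (13 - 40)/(32 - 17) ≡ 14/15 mod 41. 15⁻¹ ≡ 11 (mod 41) since 15·11 = 165 ≡ 1, so λ ≡ 31.
  x = λ² - 17 - 32 = 961 - 49 ≡ 10; y = λ·(17 - 10) - 40 ≡ 13. → (10, 13)

(10, 13)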